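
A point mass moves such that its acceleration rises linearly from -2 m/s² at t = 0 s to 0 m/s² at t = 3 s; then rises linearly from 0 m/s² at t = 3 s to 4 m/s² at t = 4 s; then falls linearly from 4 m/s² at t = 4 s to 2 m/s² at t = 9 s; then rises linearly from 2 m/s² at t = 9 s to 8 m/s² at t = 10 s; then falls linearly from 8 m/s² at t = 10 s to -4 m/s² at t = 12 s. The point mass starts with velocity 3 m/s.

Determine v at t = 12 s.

Δv equals the area under the a-t graph; then v = v₀ + Δv.
0–3 s: ½(-2 + 0)(3) = -3 m/s
3–4 s: ½(0 + 4)(1) = 2 m/s
4–9 s: ½(4 + 2)(5) = 15 m/s
9–10 s: ½(2 + 8)(1) = 5 m/s
10–12 s: ½(8 + -4)(2) = 4 m/s
Δv = 23 m/s, so v(12) = 3 + (23) = 26 m/s.

26 m/s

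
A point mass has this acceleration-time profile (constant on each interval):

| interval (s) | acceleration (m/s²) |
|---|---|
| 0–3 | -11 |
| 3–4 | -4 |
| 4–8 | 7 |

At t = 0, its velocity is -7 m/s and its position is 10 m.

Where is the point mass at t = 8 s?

On each constant-a segment, Δv = aΔt and Δx = v₀Δt + ½aΔt²; chain segment to segment.
0–3 s: v starts -7 m/s; Δx = -7·3 + ½·-11·3² = -70.5 m; v ends -40 m/s.
3–4 s: v starts -40 m/s; Δx = -40·1 + ½·-4·1² = -42 m; v ends -44 m/s.
4–8 s: v starts -44 m/s; Δx = -44·4 + ½·7·4² = -120 m; v ends -16 m/s.
x(8) = 10 + Σ Δx = -222.5 m.

-222.5 m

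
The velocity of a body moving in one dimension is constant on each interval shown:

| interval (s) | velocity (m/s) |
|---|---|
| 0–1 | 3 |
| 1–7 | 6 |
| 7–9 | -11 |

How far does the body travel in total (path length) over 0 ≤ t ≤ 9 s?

Total distance travelled is ∫|v| dt — sum the magnitudes of each area piece.
0–1 s: |3| × 1 = 3 m
1–7 s: |6| × 6 = 36 m
7–9 s: |-11| × 2 = 22 m
Total distance = 61 m

61 m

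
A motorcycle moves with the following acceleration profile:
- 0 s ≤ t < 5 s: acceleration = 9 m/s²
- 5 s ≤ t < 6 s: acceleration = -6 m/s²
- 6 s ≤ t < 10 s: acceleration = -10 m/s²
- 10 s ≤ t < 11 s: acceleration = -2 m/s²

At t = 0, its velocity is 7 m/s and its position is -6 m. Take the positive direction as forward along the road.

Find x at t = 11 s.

On each constant-a segment, Δv = aΔt and Δx = v₀Δt + ½aΔt²; chain segment to segment.
0–5 s: v starts 7 m/s; Δx = 7·5 + ½·9·5² = 147.5 m; v ends 52 m/s.
5–6 s: v starts 52 m/s; Δx = 52·1 + ½·-6·1² = 49 m; v ends 46 m/s.
6–10 s: v starts 46 m/s; Δx = 46·4 + ½·-10·4² = 104 m; v ends 6 m/s.
10–11 s: v starts 6 m/s; Δx = 6·1 + ½·-2·1² = 5 m; v ends 4 m/s.
x(11) = -6 + Σ Δx = 299.5 m.

299.5 m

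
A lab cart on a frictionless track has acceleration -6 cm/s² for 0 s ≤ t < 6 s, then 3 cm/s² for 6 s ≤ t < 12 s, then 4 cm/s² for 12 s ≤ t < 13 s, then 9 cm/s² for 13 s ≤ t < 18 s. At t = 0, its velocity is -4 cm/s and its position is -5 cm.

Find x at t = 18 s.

-320.5 cm

On each constant-a segment, Δv = aΔt and Δx = v₀Δt + ½aΔt²; chain segment to segment.
0–6 s: v starts -4 cm/s; Δx = -4·6 + ½·-6·6² = -132 cm; v ends -40 cm/s.
6–12 s: v starts -40 cm/s; Δx = -40·6 + ½·3·6² = -186 cm; v ends -22 cm/s.
12–13 s: v starts -22 cm/s; Δx = -22·1 + ½·4·1² = -20 cm; v ends -18 cm/s.
13–18 s: v starts -18 cm/s; Δx = -18·5 + ½·9·5² = 22.5 cm; v ends 27 cm/s.
x(18) = -5 + Σ Δx = -320.5 cm.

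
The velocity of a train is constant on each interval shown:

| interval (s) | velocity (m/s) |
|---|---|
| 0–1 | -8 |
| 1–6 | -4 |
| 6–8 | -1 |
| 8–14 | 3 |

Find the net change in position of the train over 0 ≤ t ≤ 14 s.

Displacement is the signed area under the v-t curve.
0–1 s: -8 × 1 = -8 m
1–6 s: -4 × 5 = -20 m
6–8 s: -1 × 2 = -2 m
8–14 s: 3 × 6 = 18 m
Net displacement = -12 m

-12 m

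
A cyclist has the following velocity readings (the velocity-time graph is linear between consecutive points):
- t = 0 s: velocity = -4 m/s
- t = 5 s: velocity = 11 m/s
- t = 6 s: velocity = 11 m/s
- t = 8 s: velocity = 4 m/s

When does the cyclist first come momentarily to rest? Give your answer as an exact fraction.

t = 4/3 s

v changes sign on 0–5 s (from -4 to 11); the graph is linear there, so v = 0 at t = 0 + (4)·(5 − 0)/(11 − -4) = 4/3 s.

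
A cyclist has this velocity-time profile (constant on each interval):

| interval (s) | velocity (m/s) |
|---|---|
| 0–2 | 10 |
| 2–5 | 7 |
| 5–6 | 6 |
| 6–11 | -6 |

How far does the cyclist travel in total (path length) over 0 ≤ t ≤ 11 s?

Distance (not displacement) is the total path length: add the absolute areas under v-t.
0–2 s: |10| × 2 = 20 m
2–5 s: |7| × 3 = 21 m
5–6 s: |6| × 1 = 6 m
6–11 s: |-6| × 5 = 30 m
Total distance = 77 m

77 m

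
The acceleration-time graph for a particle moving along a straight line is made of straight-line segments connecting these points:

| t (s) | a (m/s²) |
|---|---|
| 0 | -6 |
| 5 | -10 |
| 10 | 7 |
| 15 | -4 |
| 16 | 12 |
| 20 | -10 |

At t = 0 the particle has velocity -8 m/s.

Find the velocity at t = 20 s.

-40 m/s

Δv equals the area under the a-t graph; then v = v₀ + Δv.
0–5 s: ½(-6 + -10)(5) = -40 m/s
5–10 s: ½(-10 + 7)(5) = -7.5 m/s
10–15 s: ½(7 + -4)(5) = 7.5 m/s
15–16 s: ½(-4 + 12)(1) = 4 m/s
16–20 s: ½(12 + -10)(4) = 4 m/s
Δv = -32 m/s, so v(20) = -8 + (-32) = -40 m/s.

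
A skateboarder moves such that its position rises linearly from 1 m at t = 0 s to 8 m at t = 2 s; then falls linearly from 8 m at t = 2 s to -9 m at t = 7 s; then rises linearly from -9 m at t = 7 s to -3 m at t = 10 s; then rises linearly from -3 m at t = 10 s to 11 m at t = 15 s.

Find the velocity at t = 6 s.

Velocity is the slope of the x-t graph on 2–7 s: (-9 − 8)/(7 − 2) = -3.4 m/s.

-3.4 m/s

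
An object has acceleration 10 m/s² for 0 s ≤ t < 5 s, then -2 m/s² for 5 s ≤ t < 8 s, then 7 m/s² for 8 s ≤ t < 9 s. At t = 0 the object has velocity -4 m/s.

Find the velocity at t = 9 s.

47 m/s

Δv equals the area under the a-t graph; then v = v₀ + Δv.
0–5 s: 10 × 5 = 50 m/s
5–8 s: -2 × 3 = -6 m/s
8–9 s: 7 × 1 = 7 m/s
Δv = 51 m/s, so v(9) = -4 + (51) = 47 m/s.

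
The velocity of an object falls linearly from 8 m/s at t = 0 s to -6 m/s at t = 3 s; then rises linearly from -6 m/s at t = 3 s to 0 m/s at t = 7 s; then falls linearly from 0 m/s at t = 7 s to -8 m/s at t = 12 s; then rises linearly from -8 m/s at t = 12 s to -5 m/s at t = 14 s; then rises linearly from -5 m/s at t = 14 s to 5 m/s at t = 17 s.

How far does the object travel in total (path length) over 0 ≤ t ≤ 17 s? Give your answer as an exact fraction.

Distance (not displacement) is the total path length: add the absolute areas under v-t.
0–3 s: v = 0 at t = 12/7 s; triangle areas 48/7 + 27/7 = 75/7 m
3–7 s: |½(-6 + 0)(4)| = 12 m
7–12 s: |½(0 + -8)(5)| = 20 m
12–14 s: |½(-8 + -5)(2)| = 13 m
14–17 s: v = 0 at t = 15.5 s; triangle areas 3.75 + 3.75 = 7.5 m
Total distance = 885/14 m

885/14 m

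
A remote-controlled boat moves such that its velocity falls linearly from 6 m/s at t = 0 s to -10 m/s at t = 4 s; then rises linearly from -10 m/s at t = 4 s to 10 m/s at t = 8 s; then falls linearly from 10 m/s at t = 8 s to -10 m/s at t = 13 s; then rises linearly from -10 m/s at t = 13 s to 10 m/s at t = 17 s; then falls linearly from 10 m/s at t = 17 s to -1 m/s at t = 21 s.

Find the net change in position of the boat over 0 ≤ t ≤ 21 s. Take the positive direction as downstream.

Net displacement equals the area under the velocity-time graph (areas below the axis count negative).
0–4 s: ½(6 + -10)(4) = -8 m
4–8 s: ½(-10 + 10)(4) = 0 m
8–13 s: ½(10 + -10)(5) = 0 m
13–17 s: ½(-10 + 10)(4) = 0 m
17–21 s: ½(10 + -1)(4) = 18 m
Net displacement = 10 m

10 m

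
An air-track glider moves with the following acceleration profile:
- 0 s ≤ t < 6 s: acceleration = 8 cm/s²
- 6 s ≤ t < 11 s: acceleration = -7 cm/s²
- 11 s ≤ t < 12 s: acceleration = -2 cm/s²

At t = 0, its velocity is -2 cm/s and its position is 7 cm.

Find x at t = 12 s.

291.5 cm

On each constant-a segment, Δv = aΔt and Δx = v₀Δt + ½aΔt²; chain segment to segment.
0–6 s: v starts -2 cm/s; Δx = -2·6 + ½·8·6² = 132 cm; v ends 46 cm/s.
6–11 s: v starts 46 cm/s; Δx = 46·5 + ½·-7·5² = 142.5 cm; v ends 11 cm/s.
11–12 s: v starts 11 cm/s; Δx = 11·1 + ½·-2·1² = 10 cm; v ends 9 cm/s.
x(12) = 7 + Σ Δx = 291.5 cm.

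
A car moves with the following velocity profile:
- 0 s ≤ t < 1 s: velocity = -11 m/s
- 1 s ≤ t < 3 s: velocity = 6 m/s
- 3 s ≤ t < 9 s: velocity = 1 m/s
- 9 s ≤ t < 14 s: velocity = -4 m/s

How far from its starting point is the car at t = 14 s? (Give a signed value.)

-13 m

Net displacement equals the area under the velocity-time graph (areas below the axis count negative).
0–1 s: -11 × 1 = -11 m
1–3 s: 6 × 2 = 12 m
3–9 s: 1 × 6 = 6 m
9–14 s: -4 × 5 = -20 m
Net displacement = -13 m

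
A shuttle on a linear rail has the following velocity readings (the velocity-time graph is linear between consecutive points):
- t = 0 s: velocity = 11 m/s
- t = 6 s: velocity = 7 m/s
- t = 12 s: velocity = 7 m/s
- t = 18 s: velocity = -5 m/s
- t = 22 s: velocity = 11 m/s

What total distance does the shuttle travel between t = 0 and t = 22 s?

Total distance travelled is ∫|v| dt — sum the magnitudes of each area piece.
0–6 s: |½(11 + 7)(6)| = 54 m
6–12 s: |7| × 6 = 42 m
12–18 s: v = 0 at t = 15.5 s; triangle areas 12.25 + 6.25 = 18.5 m
18–22 s: v = 0 at t = 19.25 s; triangle areas 3.125 + 15.125 = 18.25 m
Total distance = 132.75 m

132.75 m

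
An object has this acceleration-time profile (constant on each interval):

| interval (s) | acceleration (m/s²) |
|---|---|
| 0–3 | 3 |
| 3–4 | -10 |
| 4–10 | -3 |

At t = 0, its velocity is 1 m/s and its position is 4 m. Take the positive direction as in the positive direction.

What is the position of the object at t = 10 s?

On each constant-a segment, Δv = aΔt and Δx = v₀Δt + ½aΔt²; chain segment to segment.
0–3 s: v starts 1 m/s; Δx = 1·3 + ½·3·3² = 16.5 m; v ends 10 m/s.
3–4 s: v starts 10 m/s; Δx = 10·1 + ½·-10·1² = 5 m; v ends 0 m/s.
4–10 s: v starts 0 m/s; Δx = 0·6 + ½·-3·6² = -54 m; v ends -18 m/s.
x(10) = 4 + Σ Δx = -28.5 m.

-28.5 m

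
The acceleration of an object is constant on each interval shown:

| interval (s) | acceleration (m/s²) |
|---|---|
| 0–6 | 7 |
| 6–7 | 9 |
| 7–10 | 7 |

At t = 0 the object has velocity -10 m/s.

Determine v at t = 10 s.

Δv equals the area under the a-t graph; then v = v₀ + Δv.
0–6 s: 7 × 6 = 42 m/s
6–7 s: 9 × 1 = 9 m/s
7–10 s: 7 × 3 = 21 m/s
Δv = 72 m/s, so v(10) = -10 + (72) = 62 m/s.

62 m/s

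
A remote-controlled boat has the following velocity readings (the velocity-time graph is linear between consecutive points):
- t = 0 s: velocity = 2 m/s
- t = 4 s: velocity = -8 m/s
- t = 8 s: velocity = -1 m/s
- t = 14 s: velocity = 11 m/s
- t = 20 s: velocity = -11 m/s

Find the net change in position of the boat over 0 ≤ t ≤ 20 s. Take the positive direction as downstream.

0 m

Net displacement equals the area under the velocity-time graph (areas below the axis count negative).
0–4 s: ½(2 + -8)(4) = -12 m
4–8 s: ½(-8 + -1)(4) = -18 m
8–14 s: ½(-1 + 11)(6) = 30 m
14–20 s: ½(11 + -11)(6) = 0 m
Net displacement = 0 m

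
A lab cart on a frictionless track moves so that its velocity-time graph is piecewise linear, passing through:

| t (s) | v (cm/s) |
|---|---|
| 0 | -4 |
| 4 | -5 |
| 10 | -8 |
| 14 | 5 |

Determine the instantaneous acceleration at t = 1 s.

Acceleration is the slope of the v-t graph on 0–4 s: (-5 − -4)/(4 − 0) = -0.25 cm/s².

-0.25 cm/s²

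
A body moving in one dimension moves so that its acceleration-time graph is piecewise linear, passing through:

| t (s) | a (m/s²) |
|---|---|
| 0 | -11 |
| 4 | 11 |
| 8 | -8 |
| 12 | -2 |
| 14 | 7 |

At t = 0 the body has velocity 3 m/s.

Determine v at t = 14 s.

-6 m/s

Δv equals the area under the a-t graph; then v = v₀ + Δv.
0–4 s: ½(-11 + 11)(4) = 0 m/s
4–8 s: ½(11 + -8)(4) = 6 m/s
8–12 s: ½(-8 + -2)(4) = -20 m/s
12–14 s: ½(-2 + 7)(2) = 5 m/s
Δv = -9 m/s, so v(14) = 3 + (-9) = -6 m/s.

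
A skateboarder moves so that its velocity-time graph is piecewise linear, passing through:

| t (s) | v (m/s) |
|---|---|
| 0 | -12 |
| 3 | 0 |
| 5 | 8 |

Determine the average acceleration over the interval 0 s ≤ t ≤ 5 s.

4 m/s²

Average acceleration = Δv/Δt = (8 − -12)/(5 − 0) = 4 m/s².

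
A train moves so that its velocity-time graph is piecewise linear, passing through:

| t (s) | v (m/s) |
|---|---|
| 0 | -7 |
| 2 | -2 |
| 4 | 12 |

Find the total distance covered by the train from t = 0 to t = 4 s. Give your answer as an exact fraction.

137/7 m

Distance (not displacement) is the total path length: add the absolute areas under v-t.
0–2 s: |½(-7 + -2)(2)| = 9 m
2–4 s: v = 0 at t = 16/7 s; triangle areas 2/7 + 72/7 = 74/7 m
Total distance = 137/7 m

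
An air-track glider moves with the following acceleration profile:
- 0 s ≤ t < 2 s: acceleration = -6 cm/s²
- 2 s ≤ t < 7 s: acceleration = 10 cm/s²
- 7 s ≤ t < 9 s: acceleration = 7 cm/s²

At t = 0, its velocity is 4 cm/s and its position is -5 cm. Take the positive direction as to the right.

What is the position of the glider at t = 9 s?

174 cm

On each constant-a segment, Δv = aΔt and Δx = v₀Δt + ½aΔt²; chain segment to segment.
0–2 s: v starts 4 cm/s; Δx = 4·2 + ½·-6·2² = -4 cm; v ends -8 cm/s.
2–7 s: v starts -8 cm/s; Δx = -8·5 + ½·10·5² = 85 cm; v ends 42 cm/s.
7–9 s: v starts 42 cm/s; Δx = 42·2 + ½·7·2² = 98 cm; v ends 56 cm/s.
x(9) = -5 + Σ Δx = 174 cm.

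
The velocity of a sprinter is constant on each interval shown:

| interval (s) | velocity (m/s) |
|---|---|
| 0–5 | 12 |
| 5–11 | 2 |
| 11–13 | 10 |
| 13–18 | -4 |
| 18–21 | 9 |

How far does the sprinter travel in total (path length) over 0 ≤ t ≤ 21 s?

139 m

Distance (not displacement) is the total path length: add the absolute areas under v-t.
0–5 s: |12| × 5 = 60 m
5–11 s: |2| × 6 = 12 m
11–13 s: |10| × 2 = 20 m
13–18 s: |-4| × 5 = 20 m
18–21 s: |9| × 3 = 27 m
Total distance = 139 m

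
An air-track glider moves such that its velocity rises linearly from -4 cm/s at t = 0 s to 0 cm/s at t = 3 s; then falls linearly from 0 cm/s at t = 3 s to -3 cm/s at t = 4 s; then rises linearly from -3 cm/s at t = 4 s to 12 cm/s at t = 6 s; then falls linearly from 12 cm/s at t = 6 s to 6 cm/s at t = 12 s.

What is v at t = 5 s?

On 4–6 s the graph is linear from -3 to 12 cm/s: v(5) = -3 + (12 − -3)·(5 − 4)/(6 − 4) = 4.5 cm/s.

4.5 cm/s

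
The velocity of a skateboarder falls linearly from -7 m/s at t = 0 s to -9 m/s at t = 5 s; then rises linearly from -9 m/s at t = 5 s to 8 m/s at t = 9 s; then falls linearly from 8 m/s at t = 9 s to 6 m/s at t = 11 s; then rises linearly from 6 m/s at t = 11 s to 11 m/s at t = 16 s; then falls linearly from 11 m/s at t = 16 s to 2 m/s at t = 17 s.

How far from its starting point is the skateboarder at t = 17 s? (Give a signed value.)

Net displacement equals the area under the velocity-time graph (areas below the axis count negative).
0–5 s: ½(-7 + -9)(5) = -40 m
5–9 s: ½(-9 + 8)(4) = -2 m
9–11 s: ½(8 + 6)(2) = 14 m
11–16 s: ½(6 + 11)(5) = 42.5 m
16–17 s: ½(11 + 2)(1) = 6.5 m
Net displacement = 21 m

21 m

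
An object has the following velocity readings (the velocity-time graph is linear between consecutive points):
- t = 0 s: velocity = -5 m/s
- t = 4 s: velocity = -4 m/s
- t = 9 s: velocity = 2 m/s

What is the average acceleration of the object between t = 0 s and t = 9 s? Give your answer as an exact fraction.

7/9 m/s²

Average acceleration = Δv/Δt = (2 − -5)/(9 − 0) = 7/9 m/s².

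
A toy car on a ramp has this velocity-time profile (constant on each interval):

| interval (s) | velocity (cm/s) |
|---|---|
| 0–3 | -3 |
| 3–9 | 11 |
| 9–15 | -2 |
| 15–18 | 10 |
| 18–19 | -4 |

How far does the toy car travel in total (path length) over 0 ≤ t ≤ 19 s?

121 cm

Distance (not displacement) is the total path length: add the absolute areas under v-t.
0–3 s: |-3| × 3 = 9 cm
3–9 s: |11| × 6 = 66 cm
9–15 s: |-2| × 6 = 12 cm
15–18 s: |10| × 3 = 30 cm
18–19 s: |-4| × 1 = 4 cm
Total distance = 121 cm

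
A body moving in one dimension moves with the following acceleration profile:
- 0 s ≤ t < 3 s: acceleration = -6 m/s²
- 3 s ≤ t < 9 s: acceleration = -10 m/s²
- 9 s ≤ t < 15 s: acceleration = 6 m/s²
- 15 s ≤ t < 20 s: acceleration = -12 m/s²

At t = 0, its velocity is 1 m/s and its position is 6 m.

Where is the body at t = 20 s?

On each constant-a segment, Δv = aΔt and Δx = v₀Δt + ½aΔt²; chain segment to segment.
0–3 s: v starts 1 m/s; Δx = 1·3 + ½·-6·3² = -24 m; v ends -17 m/s.
3–9 s: v starts -17 m/s; Δx = -17·6 + ½·-10·6² = -282 m; v ends -77 m/s.
9–15 s: v starts -77 m/s; Δx = -77·6 + ½·6·6² = -354 m; v ends -41 m/s.
15–20 s: v starts -41 m/s; Δx = -41·5 + ½·-12·5² = -355 m; v ends -101 m/s.
x(20) = 6 + Σ Δx = -1009 m.

-1009 m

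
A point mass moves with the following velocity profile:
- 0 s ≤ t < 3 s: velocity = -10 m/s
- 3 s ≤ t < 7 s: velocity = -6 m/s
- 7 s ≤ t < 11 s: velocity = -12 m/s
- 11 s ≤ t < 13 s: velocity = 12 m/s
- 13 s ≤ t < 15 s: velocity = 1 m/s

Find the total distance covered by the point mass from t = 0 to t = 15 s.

Total distance travelled is ∫|v| dt — sum the magnitudes of each area piece.
0–3 s: |-10| × 3 = 30 m
3–7 s: |-6| × 4 = 24 m
7–11 s: |-12| × 4 = 48 m
11–13 s: |12| × 2 = 24 m
13–15 s: |1| × 2 = 2 m
Total distance = 128 m

128 m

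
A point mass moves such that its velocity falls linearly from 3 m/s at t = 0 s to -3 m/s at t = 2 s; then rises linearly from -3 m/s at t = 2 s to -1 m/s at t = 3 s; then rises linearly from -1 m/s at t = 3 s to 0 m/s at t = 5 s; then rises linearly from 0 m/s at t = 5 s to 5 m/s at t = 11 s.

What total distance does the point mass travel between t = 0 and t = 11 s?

Distance (not displacement) is the total path length: add the absolute areas under v-t.
0–2 s: v = 0 at t = 1 s; triangle areas 1.5 + 1.5 = 3 m
2–3 s: |½(-3 + -1)(1)| = 2 m
3–5 s: |½(-1 + 0)(2)| = 1 m
5–11 s: |½(0 + 5)(6)| = 15 m
Total distance = 21 m

21 m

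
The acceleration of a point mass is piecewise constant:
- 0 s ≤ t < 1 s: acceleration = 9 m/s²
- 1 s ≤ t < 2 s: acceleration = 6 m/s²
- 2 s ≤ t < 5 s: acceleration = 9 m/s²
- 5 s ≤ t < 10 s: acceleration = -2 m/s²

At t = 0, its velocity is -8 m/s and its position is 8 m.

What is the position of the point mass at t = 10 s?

On each constant-a segment, Δv = aΔt and Δx = v₀Δt + ½aΔt²; chain segment to segment.
0–1 s: v starts -8 m/s; Δx = -8·1 + ½·9·1² = -3.5 m; v ends 1 m/s.
1–2 s: v starts 1 m/s; Δx = 1·1 + ½·6·1² = 4 m; v ends 7 m/s.
2–5 s: v starts 7 m/s; Δx = 7·3 + ½·9·3² = 61.5 m; v ends 34 m/s.
5–10 s: v starts 34 m/s; Δx = 34·5 + ½·-2·5² = 145 m; v ends 24 m/s.
x(10) = 8 + Σ Δx = 215 m.

215 m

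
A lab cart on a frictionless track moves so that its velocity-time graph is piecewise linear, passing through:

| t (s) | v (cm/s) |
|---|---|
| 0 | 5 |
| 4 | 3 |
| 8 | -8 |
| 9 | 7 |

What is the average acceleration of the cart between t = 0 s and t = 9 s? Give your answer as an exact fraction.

2/9 cm/s²

Average acceleration = Δv/Δt = (7 − 5)/(9 − 0) = 2/9 cm/s².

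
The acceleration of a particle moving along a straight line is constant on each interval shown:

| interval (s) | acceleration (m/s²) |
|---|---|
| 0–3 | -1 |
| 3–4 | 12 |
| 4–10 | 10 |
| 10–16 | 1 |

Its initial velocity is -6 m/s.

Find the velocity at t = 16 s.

Δv equals the area under the a-t graph; then v = v₀ + Δv.
0–3 s: -1 × 3 = -3 m/s
3–4 s: 12 × 1 = 12 m/s
4–10 s: 10 × 6 = 60 m/s
10–16 s: 1 × 6 = 6 m/s
Δv = 75 m/s, so v(16) = -6 + (75) = 69 m/s.

69 m/s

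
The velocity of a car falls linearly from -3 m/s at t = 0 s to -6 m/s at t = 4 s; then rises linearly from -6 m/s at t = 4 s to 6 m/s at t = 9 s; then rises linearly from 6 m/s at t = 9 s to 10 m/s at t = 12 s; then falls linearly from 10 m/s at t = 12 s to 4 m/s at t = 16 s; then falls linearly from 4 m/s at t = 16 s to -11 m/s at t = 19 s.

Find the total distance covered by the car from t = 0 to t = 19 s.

98.7 m

Distance (not displacement) is the total path length: add the absolute areas under v-t.
0–4 s: |½(-3 + -6)(4)| = 18 m
4–9 s: v = 0 at t = 6.5 s; triangle areas 7.5 + 7.5 = 15 m
9–12 s: |½(6 + 10)(3)| = 24 m
12–16 s: |½(10 + 4)(4)| = 28 m
16–19 s: v = 0 at t = 16.8 s; triangle areas 1.6 + 12.1 = 13.7 m
Total distance = 98.7 m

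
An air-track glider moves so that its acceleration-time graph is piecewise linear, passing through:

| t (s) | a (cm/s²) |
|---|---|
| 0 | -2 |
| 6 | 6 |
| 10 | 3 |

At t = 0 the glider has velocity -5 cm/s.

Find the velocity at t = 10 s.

25 cm/s

Δv equals the area under the a-t graph; then v = v₀ + Δv.
0–6 s: ½(-2 + 6)(6) = 12 cm/s
6–10 s: ½(6 + 3)(4) = 18 cm/s
Δv = 30 cm/s, so v(10) = -5 + (30) = 25 cm/s.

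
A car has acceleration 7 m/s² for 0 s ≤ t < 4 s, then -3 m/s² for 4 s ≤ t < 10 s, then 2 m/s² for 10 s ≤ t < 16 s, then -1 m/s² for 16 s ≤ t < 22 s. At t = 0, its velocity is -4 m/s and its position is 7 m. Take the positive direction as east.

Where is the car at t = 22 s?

299 m

On each constant-a segment, Δv = aΔt and Δx = v₀Δt + ½aΔt²; chain segment to segment.
0–4 s: v starts -4 m/s; Δx = -4·4 + ½·7·4² = 40 m; v ends 24 m/s.
4–10 s: v starts 24 m/s; Δx = 24·6 + ½·-3·6² = 90 m; v ends 6 m/s.
10–16 s: v starts 6 m/s; Δx = 6·6 + ½·2·6² = 72 m; v ends 18 m/s.
16–22 s: v starts 18 m/s; Δx = 18·6 + ½·-1·6² = 90 m; v ends 12 m/s.
x(22) = 7 + Σ Δx = 299 m.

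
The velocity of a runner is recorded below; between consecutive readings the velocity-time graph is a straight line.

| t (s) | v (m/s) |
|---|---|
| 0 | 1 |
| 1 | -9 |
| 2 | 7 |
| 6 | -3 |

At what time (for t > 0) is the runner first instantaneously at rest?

v changes sign on 0–1 s (from 1 to -9); the graph is linear there, so v = 0 at t = 0 + (-1)·(1 − 0)/(-9 − 1) = 0.1 s.

t = 0.1 s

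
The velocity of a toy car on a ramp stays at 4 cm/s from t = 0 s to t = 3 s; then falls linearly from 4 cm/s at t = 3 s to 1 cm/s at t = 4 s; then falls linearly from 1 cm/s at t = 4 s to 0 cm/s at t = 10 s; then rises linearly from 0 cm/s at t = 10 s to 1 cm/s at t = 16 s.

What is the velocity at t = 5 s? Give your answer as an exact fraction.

5/6 cm/s

On 4–10 s the graph is linear from 1 to 0 cm/s: v(5) = 1 + (0 − 1)·(5 − 4)/(10 − 4) = 5/6 cm/s.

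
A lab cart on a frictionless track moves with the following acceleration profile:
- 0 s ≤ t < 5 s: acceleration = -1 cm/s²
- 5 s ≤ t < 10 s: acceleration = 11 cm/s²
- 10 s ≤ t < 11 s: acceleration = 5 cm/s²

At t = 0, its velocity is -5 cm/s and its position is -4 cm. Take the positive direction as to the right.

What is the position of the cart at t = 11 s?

On each constant-a segment, Δv = aΔt and Δx = v₀Δt + ½aΔt²; chain segment to segment.
0–5 s: v starts -5 cm/s; Δx = -5·5 + ½·-1·5² = -37.5 cm; v ends -10 cm/s.
5–10 s: v starts -10 cm/s; Δx = -10·5 + ½·11·5² = 87.5 cm; v ends 45 cm/s.
10–11 s: v starts 45 cm/s; Δx = 45·1 + ½·5·1² = 47.5 cm; v ends 50 cm/s.
x(11) = -4 + Σ Δx = 93.5 cm.

93.5 cm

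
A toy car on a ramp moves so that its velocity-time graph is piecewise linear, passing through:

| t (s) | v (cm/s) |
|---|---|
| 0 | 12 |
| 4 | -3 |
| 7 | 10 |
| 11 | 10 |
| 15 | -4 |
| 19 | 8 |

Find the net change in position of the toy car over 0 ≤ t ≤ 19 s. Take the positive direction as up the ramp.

Displacement is the signed area under the v-t curve.
0–4 s: ½(12 + -3)(4) = 18 cm
4–7 s: ½(-3 + 10)(3) = 10.5 cm
7–11 s: 10 × 4 = 40 cm
11–15 s: ½(10 + -4)(4) = 12 cm
15–19 s: ½(-4 + 8)(4) = 8 cm
Net displacement = 88.5 cm

88.5 cm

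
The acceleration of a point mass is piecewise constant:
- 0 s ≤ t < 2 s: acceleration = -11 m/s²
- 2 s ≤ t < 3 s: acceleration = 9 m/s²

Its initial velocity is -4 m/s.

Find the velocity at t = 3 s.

-17 m/s

Δv equals the area under the a-t graph; then v = v₀ + Δv.
0–2 s: -11 × 2 = -22 m/s
2–3 s: 9 × 1 = 9 m/s
Δv = -13 m/s, so v(3) = -4 + (-13) = -17 m/s.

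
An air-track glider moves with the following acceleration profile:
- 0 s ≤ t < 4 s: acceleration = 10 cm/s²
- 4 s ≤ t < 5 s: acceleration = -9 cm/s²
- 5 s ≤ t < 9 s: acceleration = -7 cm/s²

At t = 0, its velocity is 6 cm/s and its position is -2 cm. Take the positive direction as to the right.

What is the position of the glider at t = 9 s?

235.5 cm

On each constant-a segment, Δv = aΔt and Δx = v₀Δt + ½aΔt²; chain segment to segment.
0–4 s: v starts 6 cm/s; Δx = 6·4 + ½·10·4² = 104 cm; v ends 46 cm/s.
4–5 s: v starts 46 cm/s; Δx = 46·1 + ½·-9·1² = 41.5 cm; v ends 37 cm/s.
5–9 s: v starts 37 cm/s; Δx = 37·4 + ½·-7·4² = 92 cm; v ends 9 cm/s.
x(9) = -2 + Σ Δx = 235.5 cm.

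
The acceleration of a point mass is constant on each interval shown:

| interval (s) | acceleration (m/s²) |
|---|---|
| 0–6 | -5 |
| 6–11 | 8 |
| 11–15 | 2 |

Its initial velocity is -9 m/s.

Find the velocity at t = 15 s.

9 m/s

Δv equals the area under the a-t graph; then v = v₀ + Δv.
0–6 s: -5 × 6 = -30 m/s
6–11 s: 8 × 5 = 40 m/s
11–15 s: 2 × 4 = 8 m/s
Δv = 18 m/s, so v(15) = -9 + (18) = 9 m/s.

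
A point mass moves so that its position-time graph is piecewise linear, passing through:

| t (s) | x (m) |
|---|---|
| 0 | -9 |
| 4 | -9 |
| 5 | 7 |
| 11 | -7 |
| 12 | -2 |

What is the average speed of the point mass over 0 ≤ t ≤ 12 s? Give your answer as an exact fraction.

Average speed = (total path length)/(elapsed time); on a piecewise-linear x-t graph the path length is Σ|Δx|.
0–4 s: |Δx| = |-9 − -9| = 0 m
4–5 s: |Δx| = |7 − -9| = 16 m
5–11 s: |Δx| = |-7 − 7| = 14 m
11–12 s: |Δx| = |-2 − -7| = 5 m
Total path = 35 m; average speed = 35/12 = 35/12 m/s.

35/12 m/s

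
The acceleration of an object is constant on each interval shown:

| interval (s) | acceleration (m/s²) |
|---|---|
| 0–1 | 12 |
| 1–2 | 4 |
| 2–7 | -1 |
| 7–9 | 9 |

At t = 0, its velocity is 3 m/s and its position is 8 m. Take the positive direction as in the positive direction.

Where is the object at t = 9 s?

On each constant-a segment, Δv = aΔt and Δx = v₀Δt + ½aΔt²; chain segment to segment.
0–1 s: v starts 3 m/s; Δx = 3·1 + ½·12·1² = 9 m; v ends 15 m/s.
1–2 s: v starts 15 m/s; Δx = 15·1 + ½·4·1² = 17 m; v ends 19 m/s.
2–7 s: v starts 19 m/s; Δx = 19·5 + ½·-1·5² = 82.5 m; v ends 14 m/s.
7–9 s: v starts 14 m/s; Δx = 14·2 + ½·9·2² = 46 m; v ends 32 m/s.
x(9) = 8 + Σ Δx = 162.5 m.

162.5 m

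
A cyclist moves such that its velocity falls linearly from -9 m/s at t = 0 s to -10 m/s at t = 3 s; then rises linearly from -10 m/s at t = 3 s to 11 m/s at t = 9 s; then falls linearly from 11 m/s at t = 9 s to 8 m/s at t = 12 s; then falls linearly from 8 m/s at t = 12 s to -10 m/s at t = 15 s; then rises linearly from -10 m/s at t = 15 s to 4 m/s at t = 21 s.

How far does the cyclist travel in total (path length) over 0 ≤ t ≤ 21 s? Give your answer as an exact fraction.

Distance (not displacement) is the total path length: add the absolute areas under v-t.
0–3 s: |½(-9 + -10)(3)| = 28.5 m
3–9 s: v = 0 at t = 41/7 s; triangle areas 100/7 + 121/7 = 221/7 m
9–12 s: |½(11 + 8)(3)| = 28.5 m
12–15 s: v = 0 at t = 40/3 s; triangle areas 16/3 + 25/3 = 41/3 m
15–21 s: v = 0 at t = 135/7 s; triangle areas 150/7 + 24/7 = 174/7 m
Total distance = 2669/21 m

2669/21 m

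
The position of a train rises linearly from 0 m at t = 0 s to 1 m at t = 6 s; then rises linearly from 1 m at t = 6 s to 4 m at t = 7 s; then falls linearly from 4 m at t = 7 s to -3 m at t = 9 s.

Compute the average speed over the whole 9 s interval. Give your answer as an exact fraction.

Average speed = (total path length)/(elapsed time); on a piecewise-linear x-t graph the path length is Σ|Δx|.
0–6 s: |Δx| = |1 − 0| = 1 m
6–7 s: |Δx| = |4 − 1| = 3 m
7–9 s: |Δx| = |-3 − 4| = 7 m
Total path = 11 m; average speed = 11/9 = 11/9 m/s.

11/9 m/s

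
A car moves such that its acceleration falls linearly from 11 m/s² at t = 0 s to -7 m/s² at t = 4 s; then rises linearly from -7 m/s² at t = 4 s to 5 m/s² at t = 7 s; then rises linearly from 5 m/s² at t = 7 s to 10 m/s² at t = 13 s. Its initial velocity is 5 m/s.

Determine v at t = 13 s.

55 m/s

Δv equals the area under the a-t graph; then v = v₀ + Δv.
0–4 s: ½(11 + -7)(4) = 8 m/s
4–7 s: ½(-7 + 5)(3) = -3 m/s
7–13 s: ½(5 + 10)(6) = 45 m/s
Δv = 50 m/s, so v(13) = 5 + (50) = 55 m/s.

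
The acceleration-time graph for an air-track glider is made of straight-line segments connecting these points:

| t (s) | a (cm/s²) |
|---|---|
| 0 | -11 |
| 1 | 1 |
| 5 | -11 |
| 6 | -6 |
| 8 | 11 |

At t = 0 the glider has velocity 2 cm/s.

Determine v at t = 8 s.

-26.5 cm/s

Δv equals the area under the a-t graph; then v = v₀ + Δv.
0–1 s: ½(-11 + 1)(1) = -5 cm/s
1–5 s: ½(1 + -11)(4) = -20 cm/s
5–6 s: ½(-11 + -6)(1) = -8.5 cm/s
6–8 s: ½(-6 + 11)(2) = 5 cm/s
Δv = -28.5 cm/s, so v(8) = 2 + (-28.5) = -26.5 cm/s.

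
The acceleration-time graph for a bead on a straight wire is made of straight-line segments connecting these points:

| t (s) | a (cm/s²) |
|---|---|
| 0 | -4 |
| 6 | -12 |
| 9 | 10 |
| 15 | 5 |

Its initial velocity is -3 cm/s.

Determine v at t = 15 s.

Δv equals the area under the a-t graph; then v = v₀ + Δv.
0–6 s: ½(-4 + -12)(6) = -48 cm/s
6–9 s: ½(-12 + 10)(3) = -3 cm/s
9–15 s: ½(10 + 5)(6) = 45 cm/s
Δv = -6 cm/s, so v(15) = -3 + (-6) = -9 cm/s.

-9 cm/s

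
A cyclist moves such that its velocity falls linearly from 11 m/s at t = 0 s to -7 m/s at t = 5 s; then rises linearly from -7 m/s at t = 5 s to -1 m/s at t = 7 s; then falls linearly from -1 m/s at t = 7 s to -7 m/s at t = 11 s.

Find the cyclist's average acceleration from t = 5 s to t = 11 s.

0 m/s²

Average acceleration = Δv/Δt = (-7 − -7)/(11 − 5) = 0 m/s².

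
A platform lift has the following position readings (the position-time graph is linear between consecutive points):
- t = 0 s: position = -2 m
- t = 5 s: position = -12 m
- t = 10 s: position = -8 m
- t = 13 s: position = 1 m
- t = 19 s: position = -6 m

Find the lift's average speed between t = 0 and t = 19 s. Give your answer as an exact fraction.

30/19 m/s

Average speed = (total path length)/(elapsed time); on a piecewise-linear x-t graph the path length is Σ|Δx|.
0–5 s: |Δx| = |-12 − -2| = 10 m
5–10 s: |Δx| = |-8 − -12| = 4 m
10–13 s: |Δx| = |1 − -8| = 9 m
13–19 s: |Δx| = |-6 − 1| = 7 m
Total path = 30 m; average speed = 30/19 = 30/19 m/s.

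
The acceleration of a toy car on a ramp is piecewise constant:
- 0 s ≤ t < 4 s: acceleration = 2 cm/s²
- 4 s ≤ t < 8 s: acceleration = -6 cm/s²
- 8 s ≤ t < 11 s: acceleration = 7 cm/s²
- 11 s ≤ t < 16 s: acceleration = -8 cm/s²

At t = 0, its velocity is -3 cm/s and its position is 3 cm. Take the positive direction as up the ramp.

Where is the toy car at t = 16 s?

On each constant-a segment, Δv = aΔt and Δx = v₀Δt + ½aΔt²; chain segment to segment.
0–4 s: v starts -3 cm/s; Δx = -3·4 + ½·2·4² = 4 cm; v ends 5 cm/s.
4–8 s: v starts 5 cm/s; Δx = 5·4 + ½·-6·4² = -28 cm; v ends -19 cm/s.
8–11 s: v starts -19 cm/s; Δx = -19·3 + ½·7·3² = -25.5 cm; v ends 2 cm/s.
11–16 s: v starts 2 cm/s; Δx = 2·5 + ½·-8·5² = -90 cm; v ends -38 cm/s.
x(16) = 3 + Σ Δx = -136.5 cm.

-136.5 cm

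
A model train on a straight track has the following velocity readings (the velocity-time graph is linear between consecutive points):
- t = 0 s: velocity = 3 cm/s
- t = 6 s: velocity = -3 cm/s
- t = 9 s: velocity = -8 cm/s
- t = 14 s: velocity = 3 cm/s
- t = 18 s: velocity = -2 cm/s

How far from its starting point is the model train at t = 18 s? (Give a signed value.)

Net displacement equals the area under the velocity-time graph (areas below the axis count negative).
0–6 s: ½(3 + -3)(6) = 0 cm
6–9 s: ½(-3 + -8)(3) = -16.5 cm
9–14 s: ½(-8 + 3)(5) = -12.5 cm
14–18 s: ½(3 + -2)(4) = 2 cm
Net displacement = -27 cm

-27 cm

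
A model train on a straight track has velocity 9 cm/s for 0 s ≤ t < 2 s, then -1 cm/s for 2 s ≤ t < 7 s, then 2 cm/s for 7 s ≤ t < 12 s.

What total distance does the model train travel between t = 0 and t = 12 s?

33 cm

Total distance travelled is ∫|v| dt — sum the magnitudes of each area piece.
0–2 s: |9| × 2 = 18 cm
2–7 s: |-1| × 5 = 5 cm
7–12 s: |2| × 5 = 10 cm
Total distance = 33 cm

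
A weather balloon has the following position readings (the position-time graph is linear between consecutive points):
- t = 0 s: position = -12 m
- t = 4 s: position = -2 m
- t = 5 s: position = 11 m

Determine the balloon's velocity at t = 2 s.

Velocity is the slope of the x-t graph on 0–4 s: (-2 − -12)/(4 − 0) = 2.5 m/s.

2.5 m/s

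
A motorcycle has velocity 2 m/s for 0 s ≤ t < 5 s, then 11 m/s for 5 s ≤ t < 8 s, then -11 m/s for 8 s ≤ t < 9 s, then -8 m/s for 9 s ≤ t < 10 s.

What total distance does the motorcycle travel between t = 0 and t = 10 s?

Distance (not displacement) is the total path length: add the absolute areas under v-t.
0–5 s: |2| × 5 = 10 m
5–8 s: |11| × 3 = 33 m
8–9 s: |-11| × 1 = 11 m
9–10 s: |-8| × 1 = 8 m
Total distance = 62 m

62 m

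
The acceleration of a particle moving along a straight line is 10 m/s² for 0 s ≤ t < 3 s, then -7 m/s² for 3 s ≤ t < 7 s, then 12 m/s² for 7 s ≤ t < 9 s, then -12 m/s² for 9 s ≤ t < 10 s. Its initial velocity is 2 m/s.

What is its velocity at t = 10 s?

16 m/s

Δv equals the area under the a-t graph; then v = v₀ + Δv.
0–3 s: 10 × 3 = 30 m/s
3–7 s: -7 × 4 = -28 m/s
7–9 s: 12 × 2 = 24 m/s
9–10 s: -12 × 1 = -12 m/s
Δv = 14 m/s, so v(10) = 2 + (14) = 16 m/s.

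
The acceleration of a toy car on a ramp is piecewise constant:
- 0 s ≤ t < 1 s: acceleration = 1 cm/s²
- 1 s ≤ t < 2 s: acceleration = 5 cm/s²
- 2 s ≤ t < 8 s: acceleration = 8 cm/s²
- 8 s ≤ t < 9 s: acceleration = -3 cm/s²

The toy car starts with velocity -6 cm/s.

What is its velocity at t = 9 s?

45 cm/s

Δv equals the area under the a-t graph; then v = v₀ + Δv.
0–1 s: 1 × 1 = 1 cm/s
1–2 s: 5 × 1 = 5 cm/s
2–8 s: 8 × 6 = 48 cm/s
8–9 s: -3 × 1 = -3 cm/s
Δv = 51 cm/s, so v(9) = -6 + (51) = 45 cm/s.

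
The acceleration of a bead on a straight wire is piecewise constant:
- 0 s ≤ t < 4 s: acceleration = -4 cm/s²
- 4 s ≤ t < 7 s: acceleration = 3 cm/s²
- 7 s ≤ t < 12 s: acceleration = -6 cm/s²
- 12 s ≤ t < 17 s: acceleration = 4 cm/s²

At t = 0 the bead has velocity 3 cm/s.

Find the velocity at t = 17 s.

Δv equals the area under the a-t graph; then v = v₀ + Δv.
0–4 s: -4 × 4 = -16 cm/s
4–7 s: 3 × 3 = 9 cm/s
7–12 s: -6 × 5 = -30 cm/s
12–17 s: 4 × 5 = 20 cm/s
Δv = -17 cm/s, so v(17) = 3 + (-17) = -14 cm/s.

-14 cm/s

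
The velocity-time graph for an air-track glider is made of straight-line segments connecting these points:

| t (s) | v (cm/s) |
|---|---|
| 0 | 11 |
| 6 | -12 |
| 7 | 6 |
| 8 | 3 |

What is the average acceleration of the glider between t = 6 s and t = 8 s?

7.5 cm/s²

Average acceleration = Δv/Δt = (3 − -12)/(8 − 6) = 7.5 cm/s².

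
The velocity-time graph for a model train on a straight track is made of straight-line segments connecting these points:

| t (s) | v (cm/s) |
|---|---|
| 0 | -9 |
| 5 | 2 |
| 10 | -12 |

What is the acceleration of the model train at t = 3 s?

Acceleration is the slope of the v-t graph on 0–5 s: (2 − -9)/(5 − 0) = 2.2 cm/s².

2.2 cm/s²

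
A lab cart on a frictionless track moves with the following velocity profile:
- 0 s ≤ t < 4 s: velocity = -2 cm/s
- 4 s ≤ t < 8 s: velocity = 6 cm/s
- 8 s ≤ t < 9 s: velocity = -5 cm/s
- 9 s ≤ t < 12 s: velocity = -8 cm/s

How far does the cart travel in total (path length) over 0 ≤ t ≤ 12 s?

Distance (not displacement) is the total path length: add the absolute areas under v-t.
0–4 s: |-2| × 4 = 8 cm
4–8 s: |6| × 4 = 24 cm
8–9 s: |-5| × 1 = 5 cm
9–12 s: |-8| × 3 = 24 cm
Total distance = 61 cm

61 cm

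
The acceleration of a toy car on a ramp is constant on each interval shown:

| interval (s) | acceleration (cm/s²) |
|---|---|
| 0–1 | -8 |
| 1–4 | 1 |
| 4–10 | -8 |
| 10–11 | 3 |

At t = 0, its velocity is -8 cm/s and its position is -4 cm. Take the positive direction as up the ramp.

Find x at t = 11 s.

On each constant-a segment, Δv = aΔt and Δx = v₀Δt + ½aΔt²; chain segment to segment.
0–1 s: v starts -8 cm/s; Δx = -8·1 + ½·-8·1² = -12 cm; v ends -16 cm/s.
1–4 s: v starts -16 cm/s; Δx = -16·3 + ½·1·3² = -43.5 cm; v ends -13 cm/s.
4–10 s: v starts -13 cm/s; Δx = -13·6 + ½·-8·6² = -222 cm; v ends -61 cm/s.
10–11 s: v starts -61 cm/s; Δx = -61·1 + ½·3·1² = -59.5 cm; v ends -58 cm/s.
x(11) = -4 + Σ Δx = -341 cm.

-341 cm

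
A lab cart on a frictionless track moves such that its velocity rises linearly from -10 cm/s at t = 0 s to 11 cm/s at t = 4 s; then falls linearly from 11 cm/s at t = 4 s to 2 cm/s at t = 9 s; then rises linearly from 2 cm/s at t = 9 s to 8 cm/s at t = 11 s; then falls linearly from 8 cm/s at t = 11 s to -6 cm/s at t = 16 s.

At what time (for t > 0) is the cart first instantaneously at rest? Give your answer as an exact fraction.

t = 40/21 s

v changes sign on 0–4 s (from -10 to 11); the graph is linear there, so v = 0 at t = 0 + (10)·(4 − 0)/(11 − -10) = 40/21 s.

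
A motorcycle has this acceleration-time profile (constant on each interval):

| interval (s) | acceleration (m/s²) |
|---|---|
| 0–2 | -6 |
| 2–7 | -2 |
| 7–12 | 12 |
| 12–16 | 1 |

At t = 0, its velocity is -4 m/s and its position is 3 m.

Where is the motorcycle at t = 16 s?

On each constant-a segment, Δv = aΔt and Δx = v₀Δt + ½aΔt²; chain segment to segment.
0–2 s: v starts -4 m/s; Δx = -4·2 + ½·-6·2² = -20 m; v ends -16 m/s.
2–7 s: v starts -16 m/s; Δx = -16·5 + ½·-2·5² = -105 m; v ends -26 m/s.
7–12 s: v starts -26 m/s; Δx = -26·5 + ½·12·5² = 20 m; v ends 34 m/s.
12–16 s: v starts 34 m/s; Δx = 34·4 + ½·1·4² = 144 m; v ends 38 m/s.
x(16) = 3 + Σ Δx = 42 m.

42 m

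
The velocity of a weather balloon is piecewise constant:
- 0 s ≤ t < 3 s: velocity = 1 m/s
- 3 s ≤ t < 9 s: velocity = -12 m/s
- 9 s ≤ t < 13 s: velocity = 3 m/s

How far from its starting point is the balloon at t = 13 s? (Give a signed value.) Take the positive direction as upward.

-57 m

Displacement is the signed area under the v-t curve.
0–3 s: 1 × 3 = 3 m
3–9 s: -12 × 6 = -72 m
9–13 s: 3 × 4 = 12 m
Net displacement = -57 m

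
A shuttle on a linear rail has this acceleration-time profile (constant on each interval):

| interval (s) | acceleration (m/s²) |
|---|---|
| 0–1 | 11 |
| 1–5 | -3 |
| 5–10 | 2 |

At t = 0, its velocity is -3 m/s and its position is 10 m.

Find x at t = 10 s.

On each constant-a segment, Δv = aΔt and Δx = v₀Δt + ½aΔt²; chain segment to segment.
0–1 s: v starts -3 m/s; Δx = -3·1 + ½·11·1² = 2.5 m; v ends 8 m/s.
1–5 s: v starts 8 m/s; Δx = 8·4 + ½·-3·4² = 8 m; v ends -4 m/s.
5–10 s: v starts -4 m/s; Δx = -4·5 + ½·2·5² = 5 m; v ends 6 m/s.
x(10) = 10 + Σ Δx = 25.5 m.

25.5 m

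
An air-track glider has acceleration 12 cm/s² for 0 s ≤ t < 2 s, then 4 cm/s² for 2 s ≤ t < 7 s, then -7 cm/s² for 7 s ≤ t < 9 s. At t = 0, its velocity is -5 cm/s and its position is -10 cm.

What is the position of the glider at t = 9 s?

On each constant-a segment, Δv = aΔt and Δx = v₀Δt + ½aΔt²; chain segment to segment.
0–2 s: v starts -5 cm/s; Δx = -5·2 + ½·12·2² = 14 cm; v ends 19 cm/s.
2–7 s: v starts 19 cm/s; Δx = 19·5 + ½·4·5² = 145 cm; v ends 39 cm/s.
7–9 s: v starts 39 cm/s; Δx = 39·2 + ½·-7·2² = 64 cm; v ends 25 cm/s.
x(9) = -10 + Σ Δx = 213 cm.

213 cm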